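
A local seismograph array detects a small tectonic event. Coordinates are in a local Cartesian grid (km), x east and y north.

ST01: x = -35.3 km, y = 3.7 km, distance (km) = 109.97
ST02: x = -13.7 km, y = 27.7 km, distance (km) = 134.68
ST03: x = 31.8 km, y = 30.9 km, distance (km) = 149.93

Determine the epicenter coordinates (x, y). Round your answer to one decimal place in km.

x ≈ -29.1 km, y ≈ -106.1 km

Circle about each station: (x + 35.3)² + (y − 3.7)² = 109.97²; (x + 13.7)² + (y − 27.7)² = 134.68²; (x − 31.8)² + (y − 30.9)² = 149.93².
Subtracting pairs of circle equations eliminates x²+y² and gives linear equations (the radical axes):
43.2 x + 48.0 y = -6350.10
134.2 x + 54.4 y = -9679.33
Solving the 2×2 system: x ≈ -29.1, y ≈ -106.1 km.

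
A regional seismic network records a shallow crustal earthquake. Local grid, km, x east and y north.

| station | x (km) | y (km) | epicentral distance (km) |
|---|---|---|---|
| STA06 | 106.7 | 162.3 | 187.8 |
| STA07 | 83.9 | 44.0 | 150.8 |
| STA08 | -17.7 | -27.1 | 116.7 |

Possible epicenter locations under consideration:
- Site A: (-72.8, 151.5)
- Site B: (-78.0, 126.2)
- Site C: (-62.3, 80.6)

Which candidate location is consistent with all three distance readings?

For each candidate, compare |candidate − station| to the reported distance:
Site A: residuals STA06 8.0, STA07 39.2, STA08 70.2 → max 70.2 km
Site B: residuals STA06 0.4, STA07 30.8, STA08 48.0 → max 48.0 km
Site C: residuals STA06 0.1, STA07 0.1, STA08 0.1 → max 0.1 km
Only Site C has all residuals ≈ 0.

Site C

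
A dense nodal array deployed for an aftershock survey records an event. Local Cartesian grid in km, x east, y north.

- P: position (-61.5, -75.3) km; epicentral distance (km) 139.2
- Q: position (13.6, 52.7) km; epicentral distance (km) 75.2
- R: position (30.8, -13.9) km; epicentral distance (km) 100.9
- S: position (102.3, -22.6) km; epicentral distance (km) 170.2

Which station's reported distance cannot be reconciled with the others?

P

Solve using three stations at a time. Using Q, R, S (subtract circle equations pairwise → linear system) gives (x, y) ≈ (-58.7, 32.5).
Distances from that point to each station vs reported:
  P: calculated 107.8 vs reported 139.2 → residual 31.4 km
  Q: calculated 75.0 vs reported 75.2 → residual 0.2 km
  R: calculated 100.8 vs reported 100.9 → residual 0.1 km
  S: calculated 170.1 vs reported 170.2 → residual 0.1 km
Q, R, S are mutually consistent (residuals ≈ 0); P is off by 31.4 km.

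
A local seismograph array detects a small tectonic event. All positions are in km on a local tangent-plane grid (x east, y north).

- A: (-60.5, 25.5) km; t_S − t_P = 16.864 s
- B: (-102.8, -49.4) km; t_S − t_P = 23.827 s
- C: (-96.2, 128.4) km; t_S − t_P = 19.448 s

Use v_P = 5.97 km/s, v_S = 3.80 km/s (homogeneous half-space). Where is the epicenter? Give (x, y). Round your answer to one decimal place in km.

x ≈ 103.5 km, y ≈ 90.2 km

Distance from S−P lag: d = Δt · v_P v_S / (v_P − v_S) = Δt · (5.97·3.80)/(5.97−3.80) ≈ 10.4544·Δt.
So d_A = 176.30, d_B = 249.10, d_C = 203.32 km.
Circle about each station: (x + 60.5)² + (y − 25.5)² = 176.30²; (x + 102.8)² + (y + 49.4)² = 249.10²; (x + 96.2)² + (y − 128.4)² = 203.32².
Subtracting the A equation from the B and C equations removes the quadratic terms:
-84.6 x − 149.8 y = -22271.42
-71.4 x + 205.8 y = 11173.17
Solving the 2×2 system: x ≈ 103.5, y ≈ 90.2 km.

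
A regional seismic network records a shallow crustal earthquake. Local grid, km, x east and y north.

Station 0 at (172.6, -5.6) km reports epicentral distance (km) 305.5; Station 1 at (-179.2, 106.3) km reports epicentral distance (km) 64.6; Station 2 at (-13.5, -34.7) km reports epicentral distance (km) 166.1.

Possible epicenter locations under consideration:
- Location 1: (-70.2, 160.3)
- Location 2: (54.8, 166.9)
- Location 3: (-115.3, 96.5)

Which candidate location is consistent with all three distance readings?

Location 3

For each candidate, compare |candidate − station| to the reported distance:
Location 1: residuals Station 0 11.4, Station 1 57.0, Station 2 37.0 → max 57.0 km
Location 2: residuals Station 0 96.6, Station 1 177.1, Station 2 46.8 → max 177.1 km
Location 3: residuals Station 0 0.0, Station 1 0.0, Station 2 0.0 → max 0.0 km
Only Location 3 has all residuals ≈ 0.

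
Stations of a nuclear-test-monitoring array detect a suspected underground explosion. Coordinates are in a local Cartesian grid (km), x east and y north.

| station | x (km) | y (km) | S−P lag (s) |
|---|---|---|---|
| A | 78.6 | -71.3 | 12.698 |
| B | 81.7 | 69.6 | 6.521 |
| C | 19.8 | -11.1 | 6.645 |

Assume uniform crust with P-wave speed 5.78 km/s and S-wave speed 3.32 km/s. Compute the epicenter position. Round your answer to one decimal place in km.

x ≈ 56.7 km, y ≈ 25.3 km

Distance from S−P lag: d = Δt · v_P v_S / (v_P − v_S) = Δt · (5.78·3.32)/(5.78−3.32) ≈ 7.8007·Δt.
So d_A = 99.05, d_B = 50.87, d_C = 51.84 km.
Circle about each station: (x − 78.6)² + (y + 71.3)² = 99.05²; (x − 81.7)² + (y − 69.6)² = 50.87²; (x − 19.8)² + (y + 11.1)² = 51.84².
Subtracting pairs of circle equations eliminates x²+y² and gives linear equations (the radical axes):
6.2 x + 281.8 y = 7480.55
-117.6 x + 120.4 y = -3622.88
Solving the 2×2 system: x ≈ 56.7, y ≈ 25.3 km.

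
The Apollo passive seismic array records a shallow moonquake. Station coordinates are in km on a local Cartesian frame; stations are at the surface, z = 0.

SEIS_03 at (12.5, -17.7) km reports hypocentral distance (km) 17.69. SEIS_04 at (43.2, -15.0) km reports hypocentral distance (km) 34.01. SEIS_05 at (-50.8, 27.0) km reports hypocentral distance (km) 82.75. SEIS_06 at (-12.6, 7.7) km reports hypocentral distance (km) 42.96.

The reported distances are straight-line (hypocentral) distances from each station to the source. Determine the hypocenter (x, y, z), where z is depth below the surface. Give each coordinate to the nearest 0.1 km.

x ≈ 14.5 km, y ≈ -20.8 km, depth ≈ 17.3 km

Each station gives a sphere (x−x_i)² + (y−y_i)² + z² = d_i² (stations at z=0).
Subtracting the SEIS_03 sphere from SEIS_04 and SEIS_05: z² cancels, leaving linear equations in x and y:
61.4 x + 5.4 y = 777.96
-126.6 x + 89.4 y = -3694.53
Solving: x ≈ 14.499, y ≈ -20.794 km (keep extra digits for the depth step; rounded: 14.5, -20.8).
Then from the SEIS_03 sphere: z² = 17.69² − (x − 12.5)² − (y + 17.7)² with x = 14.499, y = -20.794, so z ≈ 17.302 ≈ 17.3 km.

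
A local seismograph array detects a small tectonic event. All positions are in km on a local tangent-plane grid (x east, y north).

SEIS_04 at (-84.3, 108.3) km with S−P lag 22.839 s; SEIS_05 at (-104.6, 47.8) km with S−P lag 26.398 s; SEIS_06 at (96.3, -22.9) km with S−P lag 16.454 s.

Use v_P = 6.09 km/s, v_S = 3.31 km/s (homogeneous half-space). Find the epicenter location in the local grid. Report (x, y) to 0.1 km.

Distance from S−P lag: d = Δt · v_P v_S / (v_P − v_S) = Δt · (6.09·3.31)/(6.09−3.31) ≈ 7.2510·Δt.
So d_SEIS_04 = 165.61, d_SEIS_05 = 191.41, d_SEIS_06 = 119.31 km.
Circle about each station: (x + 84.3)² + (y − 108.3)² = 165.61²; (x + 104.6)² + (y − 47.8)² = 191.41²; (x − 96.3)² + (y + 22.9)² = 119.31².
Subtracting the SEIS_04 equation from the SEIS_05 and SEIS_06 equations removes the quadratic terms:
-40.6 x − 121.0 y = -14820.50
361.2 x − 262.4 y = 4154.52
Solving the 2×2 system: x ≈ 80.8, y ≈ 95.4 km.

(80.8, 95.4)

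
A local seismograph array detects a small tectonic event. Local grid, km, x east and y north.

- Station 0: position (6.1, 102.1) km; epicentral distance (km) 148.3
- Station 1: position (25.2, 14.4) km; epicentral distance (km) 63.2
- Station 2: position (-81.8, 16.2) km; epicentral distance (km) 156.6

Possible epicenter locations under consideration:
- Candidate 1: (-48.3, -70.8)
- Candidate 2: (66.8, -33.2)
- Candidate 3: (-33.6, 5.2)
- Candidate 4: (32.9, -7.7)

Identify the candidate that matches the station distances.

For each candidate, compare |candidate − station| to the reported distance:
Candidate 1: residuals Station 0 33.0, Station 1 49.3, Station 2 63.4 → max 63.4 km
Candidate 2: residuals Station 0 0.0, Station 1 0.0, Station 2 0.0 → max 0.0 km
Candidate 3: residuals Station 0 43.6, Station 1 3.7, Station 2 107.2 → max 107.2 km
Candidate 4: residuals Station 0 35.3, Station 1 39.8, Station 2 39.4 → max 39.8 km
Only Candidate 2 has all residuals ≈ 0.

Candidate 2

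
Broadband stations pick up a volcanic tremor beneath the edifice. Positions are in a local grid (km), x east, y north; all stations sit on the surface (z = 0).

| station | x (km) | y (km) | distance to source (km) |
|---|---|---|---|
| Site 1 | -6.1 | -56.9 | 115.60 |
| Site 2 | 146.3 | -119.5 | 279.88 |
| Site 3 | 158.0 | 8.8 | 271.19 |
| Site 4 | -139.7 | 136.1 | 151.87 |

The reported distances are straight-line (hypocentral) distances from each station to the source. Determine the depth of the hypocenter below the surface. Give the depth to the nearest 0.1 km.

depth ≈ 13.6 km

Each station gives a sphere (x−x_i)² + (y−y_i)² + z² = d_i² (stations at z=0).
Subtracting the Site 1 sphere from Site 2 and Site 3: z² cancels, leaving linear equations in x and y:
304.8 x − 125.2 y = -32560.33
328.2 x + 131.4 y = -38414.04
Solving: x ≈ -112.000, y ≈ -12.599 km (keep extra digits for the depth step; rounded: -112.0, -12.6).
Then from the Site 1 sphere: z² = 115.60² − (x + 6.1)² − (y + 56.9)² with x = -112.000, y = -12.599, so z ≈ 13.637 ≈ 13.6 km.
Check against Site 4 (with the unrounded solution): distance 151.87 ≈ 151.87 km. ✓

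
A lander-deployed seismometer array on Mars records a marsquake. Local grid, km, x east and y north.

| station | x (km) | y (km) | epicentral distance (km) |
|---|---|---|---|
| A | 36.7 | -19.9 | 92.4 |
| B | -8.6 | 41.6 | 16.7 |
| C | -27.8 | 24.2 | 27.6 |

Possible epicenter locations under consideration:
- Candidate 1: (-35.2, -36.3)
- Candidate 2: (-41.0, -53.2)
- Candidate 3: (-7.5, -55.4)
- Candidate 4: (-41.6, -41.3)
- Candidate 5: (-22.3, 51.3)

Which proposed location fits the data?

Candidate 5

For each candidate, compare |candidate − station| to the reported distance:
Candidate 1: residuals A 18.7, B 65.6, C 33.4 → max 65.6 km
Candidate 2: residuals A 7.9, B 83.5, C 50.9 → max 83.5 km
Candidate 3: residuals A 35.7, B 80.3, C 54.5 → max 80.3 km
Candidate 4: residuals A 11.2, B 72.5, C 39.3 → max 72.5 km
Candidate 5: residuals A 0.1, B 0.1, C 0.1 → max 0.1 km
Only Candidate 5 has all residuals ≈ 0.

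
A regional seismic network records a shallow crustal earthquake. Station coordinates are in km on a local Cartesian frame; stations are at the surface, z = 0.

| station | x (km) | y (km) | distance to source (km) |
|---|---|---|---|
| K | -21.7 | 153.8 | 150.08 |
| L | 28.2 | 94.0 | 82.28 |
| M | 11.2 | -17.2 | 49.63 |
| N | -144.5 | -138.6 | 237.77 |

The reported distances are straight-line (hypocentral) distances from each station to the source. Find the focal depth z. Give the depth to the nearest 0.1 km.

Each station gives a sphere (x−x_i)² + (y−y_i)² + z² = d_i² (stations at z=0).
Subtracting the K sphere from L and M: z² cancels, leaving linear equations in x and y:
99.8 x − 119.6 y = 1259.92
65.8 x − 342.0 y = -3643.18
Solving: x ≈ 32.999, y ≈ 17.001 km (keep extra digits for the depth step; rounded: 33.0, 17.0).
Then from the K sphere: z² = 150.08² − (x + 21.7)² − (y − 153.8)² with x = 32.999, y = 17.001, so z ≈ 28.602 ≈ 28.6 km.
Check against N (with the unrounded solution): distance 237.77 ≈ 237.77 km. ✓

depth ≈ 28.6 km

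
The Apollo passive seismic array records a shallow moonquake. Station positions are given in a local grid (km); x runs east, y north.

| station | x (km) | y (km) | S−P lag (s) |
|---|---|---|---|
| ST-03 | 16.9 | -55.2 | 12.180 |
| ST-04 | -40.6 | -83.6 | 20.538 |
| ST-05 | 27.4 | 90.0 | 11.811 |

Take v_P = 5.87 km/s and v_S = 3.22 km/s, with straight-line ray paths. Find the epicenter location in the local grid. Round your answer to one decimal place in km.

(67.1, 15.7)

Distance from S−P lag: d = Δt · v_P v_S / (v_P − v_S) = Δt · (5.87·3.22)/(5.87−3.22) ≈ 7.1326·Δt.
So d_ST-03 = 86.88, d_ST-04 = 146.49, d_ST-05 = 84.24 km.
Circle about each station: (x − 16.9)² + (y + 55.2)² = 86.88²; (x + 40.6)² + (y + 83.6)² = 146.49²; (x − 27.4)² + (y − 90.0)² = 84.24².
Subtracting pairs of circle equations eliminates x²+y² and gives linear equations (the radical axes):
-115.0 x − 56.8 y = -8606.52
21.0 x + 290.4 y = 5969.87
Solving the 2×2 system: x ≈ 67.1, y ≈ 15.7 km.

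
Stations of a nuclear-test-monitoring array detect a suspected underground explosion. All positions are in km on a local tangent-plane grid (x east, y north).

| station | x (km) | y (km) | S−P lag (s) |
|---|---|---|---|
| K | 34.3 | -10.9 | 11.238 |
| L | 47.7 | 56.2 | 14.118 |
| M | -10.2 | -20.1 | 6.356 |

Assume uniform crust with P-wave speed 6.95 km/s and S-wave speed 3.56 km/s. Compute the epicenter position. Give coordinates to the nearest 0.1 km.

(-44.8, 10.8)

Distance from S−P lag: d = Δt · v_P v_S / (v_P − v_S) = Δt · (6.95·3.56)/(6.95−3.56) ≈ 7.2985·Δt.
So d_K = 82.02, d_L = 103.04, d_M = 46.39 km.
Circle about each station: (x − 34.3)² + (y + 10.9)² = 82.02²; (x − 47.7)² + (y − 56.2)² = 103.04²; (x + 10.2)² + (y + 20.1)² = 46.39².
Subtracting pairs of circle equations eliminates x²+y² and gives linear equations (the radical axes):
26.8 x + 134.2 y = 248.47
-89.0 x − 18.4 y = 3788.00
Solving the 2×2 system: x ≈ -44.8, y ≈ 10.8 km.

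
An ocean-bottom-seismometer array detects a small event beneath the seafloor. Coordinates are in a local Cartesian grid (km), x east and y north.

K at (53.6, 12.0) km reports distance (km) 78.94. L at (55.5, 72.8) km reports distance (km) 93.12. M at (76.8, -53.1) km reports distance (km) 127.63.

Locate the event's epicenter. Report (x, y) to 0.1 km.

x ≈ -24.3 km, y ≈ 24.8 km

Circle about each station: (x − 53.6)² + (y − 12.0)² = 78.94²; (x − 55.5)² + (y − 72.8)² = 93.12²; (x − 76.8)² + (y + 53.1)² = 127.63².
Subtracting the K equation from the L and M equations removes the quadratic terms:
3.8 x + 121.6 y = 2923.32
46.4 x − 130.2 y = -4357.00
Solving the 2×2 system: x ≈ -24.3, y ≈ 24.8 km.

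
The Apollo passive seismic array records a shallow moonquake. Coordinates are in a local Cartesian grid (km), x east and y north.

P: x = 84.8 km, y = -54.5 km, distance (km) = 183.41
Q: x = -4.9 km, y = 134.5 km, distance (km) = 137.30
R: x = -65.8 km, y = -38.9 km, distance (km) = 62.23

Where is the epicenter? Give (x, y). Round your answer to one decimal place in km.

Circle about each station: (x − 84.8)² + (y + 54.5)² = 183.41²; (x + 4.9)² + (y − 134.5)² = 137.30²; (x + 65.8)² + (y + 38.9)² = 62.23².
Subtracting pairs of circle equations eliminates x²+y² and gives linear equations (the radical axes):
-179.4 x + 378.0 y = 22740.91
-301.2 x + 31.2 y = 25448.22
Solving the 2×2 system: x ≈ -82.3, y ≈ 21.1 km.

(-82.3, 21.1)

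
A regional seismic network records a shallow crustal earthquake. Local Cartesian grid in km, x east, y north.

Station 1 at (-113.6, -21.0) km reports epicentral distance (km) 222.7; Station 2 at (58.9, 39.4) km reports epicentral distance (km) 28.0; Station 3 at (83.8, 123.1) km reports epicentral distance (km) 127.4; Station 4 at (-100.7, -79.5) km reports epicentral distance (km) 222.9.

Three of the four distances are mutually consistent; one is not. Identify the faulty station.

Solve using three stations at a time. Using Station 1, Station 3, Station 4 (subtract circle equations pairwise → linear system) gives (x, y) ≈ (108.3, -2.0).
Distances from that point to each station vs reported:
  Station 1: calculated 222.7 vs reported 222.7 → residual 0.0 km
  Station 2: calculated 64.5 vs reported 28.0 → residual 36.5 km
  Station 3: calculated 127.5 vs reported 127.4 → residual 0.1 km
  Station 4: calculated 222.9 vs reported 222.9 → residual 0.0 km
Station 1, Station 3, Station 4 are mutually consistent (residuals ≈ 0); Station 2 is off by 36.5 km.

Station 2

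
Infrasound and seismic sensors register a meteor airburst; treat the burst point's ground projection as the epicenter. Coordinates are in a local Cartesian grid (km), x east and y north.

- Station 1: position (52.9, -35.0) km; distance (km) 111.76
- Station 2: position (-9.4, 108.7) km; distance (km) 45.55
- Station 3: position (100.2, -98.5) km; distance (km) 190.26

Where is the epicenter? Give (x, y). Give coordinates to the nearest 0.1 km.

Circle about each station: (x − 52.9)² + (y + 35.0)² = 111.76²; (x + 9.4)² + (y − 108.7)² = 45.55²; (x − 100.2)² + (y + 98.5)² = 190.26².
Subtracting pairs of circle equations eliminates x²+y² and gives linear equations (the radical axes):
-124.6 x + 287.4 y = 18296.14
94.6 x − 127.0 y = -7989.69
Solving the 2×2 system: x ≈ 2.4, y ≈ 64.7 km.
Check against Station 1 (with the unrounded x, y): √((x − 52.9)²+(y + 35.0)²) = 111.76 ≈ 111.76 km. ✓

(2.4, 64.7)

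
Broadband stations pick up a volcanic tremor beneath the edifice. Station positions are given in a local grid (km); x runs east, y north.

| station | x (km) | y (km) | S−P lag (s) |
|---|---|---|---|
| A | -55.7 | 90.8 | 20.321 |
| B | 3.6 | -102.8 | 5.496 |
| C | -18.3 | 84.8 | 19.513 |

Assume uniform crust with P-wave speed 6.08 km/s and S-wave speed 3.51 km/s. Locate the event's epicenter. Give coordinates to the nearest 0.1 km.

(-33.7, -76.5)

Distance from S−P lag: d = Δt · v_P v_S / (v_P − v_S) = Δt · (6.08·3.51)/(6.08−3.51) ≈ 8.3038·Δt.
So d_A = 168.74, d_B = 45.64, d_C = 162.03 km.
Circle about each station: (x + 55.7)² + (y − 90.8)² = 168.74²; (x − 3.6)² + (y + 102.8)² = 45.64²; (x + 18.3)² + (y − 84.8)² = 162.03².
Subtracting the A equation from the B and C equations removes the quadratic terms:
118.6 x − 387.2 y = 25623.85
74.8 x − 12.0 y = -1601.73
Solving the 2×2 system: x ≈ -33.7, y ≈ -76.5 km.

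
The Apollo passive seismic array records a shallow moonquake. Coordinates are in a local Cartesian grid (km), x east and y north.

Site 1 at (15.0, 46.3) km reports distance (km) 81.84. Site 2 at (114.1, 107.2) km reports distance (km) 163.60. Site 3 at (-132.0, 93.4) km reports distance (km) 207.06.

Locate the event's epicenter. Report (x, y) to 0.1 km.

Circle about each station: (x − 15.0)² + (y − 46.3)² = 81.84²; (x − 114.1)² + (y − 107.2)² = 163.60²; (x + 132.0)² + (y − 93.4)² = 207.06².
Subtracting the Site 1 equation from the Site 2 and Site 3 equations removes the quadratic terms:
198.2 x + 121.8 y = 2074.79
-294.0 x + 94.2 y = -12397.19
Solving the 2×2 system: x ≈ 31.3, y ≈ -33.9 km.

(31.3, -33.9)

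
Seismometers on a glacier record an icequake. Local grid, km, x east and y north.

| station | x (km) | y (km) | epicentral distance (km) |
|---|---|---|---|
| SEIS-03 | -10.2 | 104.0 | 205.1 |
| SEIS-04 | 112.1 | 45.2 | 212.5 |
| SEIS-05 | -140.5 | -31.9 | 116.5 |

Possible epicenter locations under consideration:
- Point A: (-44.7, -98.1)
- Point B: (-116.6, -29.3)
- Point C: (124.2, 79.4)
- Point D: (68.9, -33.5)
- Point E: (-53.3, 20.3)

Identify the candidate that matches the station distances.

Point A

For each candidate, compare |candidate − station| to the reported distance:
Point A: residuals SEIS-03 0.1, SEIS-04 0.1, SEIS-05 0.1 → max 0.1 km
Point B: residuals SEIS-03 34.5, SEIS-04 28.0, SEIS-05 92.5 → max 92.5 km
Point C: residuals SEIS-03 68.5, SEIS-04 176.2, SEIS-05 170.6 → max 176.2 km
Point D: residuals SEIS-03 46.5, SEIS-04 122.7, SEIS-05 92.9 → max 122.7 km
Point E: residuals SEIS-03 111.0, SEIS-04 45.2, SEIS-05 14.9 → max 111.0 km
Only Point A has all residuals ≈ 0.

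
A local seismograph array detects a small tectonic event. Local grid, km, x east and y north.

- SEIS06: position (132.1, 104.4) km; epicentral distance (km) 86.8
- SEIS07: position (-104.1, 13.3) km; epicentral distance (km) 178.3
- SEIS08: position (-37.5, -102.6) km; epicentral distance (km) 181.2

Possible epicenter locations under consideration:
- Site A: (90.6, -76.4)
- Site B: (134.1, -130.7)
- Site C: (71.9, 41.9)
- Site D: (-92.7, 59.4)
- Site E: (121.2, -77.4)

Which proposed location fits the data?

For each candidate, compare |candidate − station| to the reported distance:
Site A: residuals SEIS06 98.7, SEIS07 36.1, SEIS08 50.4 → max 98.7 km
Site B: residuals SEIS06 148.3, SEIS07 100.0, SEIS08 7.3 → max 148.3 km
Site C: residuals SEIS06 0.0, SEIS07 0.0, SEIS08 0.0 → max 0.0 km
Site D: residuals SEIS06 142.5, SEIS07 130.8, SEIS08 10.1 → max 142.5 km
Site E: residuals SEIS06 95.3, SEIS07 64.6, SEIS08 20.5 → max 95.3 km
Only Site C has all residuals ≈ 0.

Site C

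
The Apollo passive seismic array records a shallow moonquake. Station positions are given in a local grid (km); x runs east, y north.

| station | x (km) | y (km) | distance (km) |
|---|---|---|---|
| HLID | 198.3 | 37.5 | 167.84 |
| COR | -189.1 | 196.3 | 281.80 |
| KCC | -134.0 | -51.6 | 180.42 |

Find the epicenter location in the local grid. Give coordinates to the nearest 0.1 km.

Circle about each station: (x − 198.3)² + (y − 37.5)² = 167.84²; (x + 189.1)² + (y − 196.3)² = 281.80²; (x + 134.0)² + (y + 51.6)² = 180.42².
Subtracting the HLID equation from the COR and KCC equations removes the quadratic terms:
-774.8 x + 317.6 y = -17677.61
-664.6 x − 178.2 y = -24491.69
Solving the 2×2 system: x ≈ 31.3, y ≈ 20.7 km.
Check against HLID (with the unrounded x, y): √((x − 198.3)²+(y − 37.5)²) = 167.84 ≈ 167.84 km. ✓

(31.3, 20.7)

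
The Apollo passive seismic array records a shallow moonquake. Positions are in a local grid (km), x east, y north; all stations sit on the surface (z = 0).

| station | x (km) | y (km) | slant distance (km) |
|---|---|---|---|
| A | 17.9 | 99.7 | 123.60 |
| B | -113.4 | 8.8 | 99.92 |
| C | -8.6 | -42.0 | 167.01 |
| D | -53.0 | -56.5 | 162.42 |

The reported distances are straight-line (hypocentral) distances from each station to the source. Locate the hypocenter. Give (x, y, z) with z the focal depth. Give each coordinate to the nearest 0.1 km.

Each station gives a sphere (x−x_i)² + (y−y_i)² + z² = d_i² (stations at z=0).
Subtracting the A sphere from B and C: z² cancels, leaving linear equations in x and y:
-262.6 x − 181.8 y = 7969.45
-53.0 x − 283.4 y = -21037.92
Solving: x ≈ -93.898, y ≈ 91.794 km (keep extra digits for the depth step; rounded: -93.9, 91.8).
Then from the A sphere: z² = 123.60² − (x − 17.9)² − (y − 99.7)² with x = -93.898, y = 91.794, so z ≈ 52.112 ≈ 52.1 km.

x ≈ -93.9 km, y ≈ 91.8 km, depth ≈ 52.1 km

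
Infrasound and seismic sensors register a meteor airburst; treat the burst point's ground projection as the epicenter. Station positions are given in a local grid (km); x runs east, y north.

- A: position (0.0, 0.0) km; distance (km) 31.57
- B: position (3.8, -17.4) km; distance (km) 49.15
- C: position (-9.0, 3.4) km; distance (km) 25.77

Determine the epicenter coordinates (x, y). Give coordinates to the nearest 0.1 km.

-12.7 km east, 28.9 km north

Circle about each station: x² + y² = 31.57²; (x − 3.8)² + (y + 17.4)² = 49.15²; (x + 9.0)² + (y − 3.4)² = 25.77².
Subtracting pairs of circle equations eliminates x²+y² and gives linear equations (the radical axes):
7.6 x − 34.8 y = -1101.86
-18.0 x + 6.8 y = 425.13
Solving the 2×2 system: x ≈ -12.7, y ≈ 28.9 km.
Check against A (with the unrounded x, y): √(x²+y²) = 31.56 ≈ 31.57 km. ✓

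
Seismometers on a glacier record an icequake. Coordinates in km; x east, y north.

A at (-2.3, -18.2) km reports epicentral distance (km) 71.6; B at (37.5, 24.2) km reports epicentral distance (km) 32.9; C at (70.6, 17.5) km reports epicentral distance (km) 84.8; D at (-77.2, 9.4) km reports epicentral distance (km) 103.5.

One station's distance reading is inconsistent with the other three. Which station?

C

Solve using three stations at a time. Using A, B, D (subtract circle equations pairwise → linear system) gives (x, y) ≈ (17.8, 50.5).
Distances from that point to each station vs reported:
  A: calculated 71.6 vs reported 71.6 → residual 0.0 km
  B: calculated 32.9 vs reported 32.9 → residual 0.0 km
  C: calculated 62.3 vs reported 84.8 → residual 22.5 km
  D: calculated 103.5 vs reported 103.5 → residual 0.0 km
A, B, D are mutually consistent (residuals ≈ 0); C is off by 22.5 km.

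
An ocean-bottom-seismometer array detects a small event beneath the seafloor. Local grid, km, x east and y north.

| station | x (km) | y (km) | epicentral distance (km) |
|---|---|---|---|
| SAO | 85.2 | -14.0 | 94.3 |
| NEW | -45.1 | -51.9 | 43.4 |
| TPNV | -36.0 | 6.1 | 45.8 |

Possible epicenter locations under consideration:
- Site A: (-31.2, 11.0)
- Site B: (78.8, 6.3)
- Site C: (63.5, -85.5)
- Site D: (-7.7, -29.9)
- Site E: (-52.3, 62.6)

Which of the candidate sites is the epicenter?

Site D

For each candidate, compare |candidate − station| to the reported distance:
Site A: residuals SAO 24.8, NEW 21.0, TPNV 38.9 → max 38.9 km
Site B: residuals SAO 73.0, NEW 93.5, TPNV 69.0 → max 93.5 km
Site C: residuals SAO 19.6, NEW 70.3, TPNV 89.4 → max 89.4 km
Site D: residuals SAO 0.0, NEW 0.0, TPNV 0.0 → max 0.0 km
Site E: residuals SAO 63.1, NEW 71.3, TPNV 13.0 → max 71.3 km
Only Site D has all residuals ≈ 0.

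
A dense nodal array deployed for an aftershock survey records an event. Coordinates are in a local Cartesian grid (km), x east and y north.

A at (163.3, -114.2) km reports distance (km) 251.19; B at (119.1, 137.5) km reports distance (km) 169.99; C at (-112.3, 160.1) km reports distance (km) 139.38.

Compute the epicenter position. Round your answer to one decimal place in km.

Circle about each station: (x − 163.3)² + (y + 114.2)² = 251.19²; (x − 119.1)² + (y − 137.5)² = 169.99²; (x + 112.3)² + (y − 160.1)² = 139.38².
Subtracting the A equation from the B and C equations removes the quadratic terms:
-88.4 x + 503.4 y = 27582.35
-551.2 x + 548.6 y = 42204.40
Solving the 2×2 system: x ≈ -26.7, y ≈ 50.1 km.

-26.7 km east, 50.1 km north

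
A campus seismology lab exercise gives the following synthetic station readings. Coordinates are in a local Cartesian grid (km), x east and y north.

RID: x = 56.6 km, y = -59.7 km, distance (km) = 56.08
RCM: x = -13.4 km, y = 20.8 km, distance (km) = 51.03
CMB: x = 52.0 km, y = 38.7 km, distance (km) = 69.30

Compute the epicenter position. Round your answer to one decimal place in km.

Circle about each station: (x − 56.6)² + (y + 59.7)² = 56.08²; (x + 13.4)² + (y − 20.8)² = 51.03²; (x − 52.0)² + (y − 38.7)² = 69.30².
Subtracting the RID equation from the RCM and CMB equations removes the quadratic terms:
-140.0 x + 161.0 y = -5614.54
-9.2 x + 196.8 y = -4223.48
Solving the 2×2 system: x ≈ 16.3, y ≈ -20.7 km.
Check against RID (with the unrounded x, y): √((x − 56.6)²+(y + 59.7)²) = 56.08 ≈ 56.08 km. ✓

16.3 km east, -20.7 km north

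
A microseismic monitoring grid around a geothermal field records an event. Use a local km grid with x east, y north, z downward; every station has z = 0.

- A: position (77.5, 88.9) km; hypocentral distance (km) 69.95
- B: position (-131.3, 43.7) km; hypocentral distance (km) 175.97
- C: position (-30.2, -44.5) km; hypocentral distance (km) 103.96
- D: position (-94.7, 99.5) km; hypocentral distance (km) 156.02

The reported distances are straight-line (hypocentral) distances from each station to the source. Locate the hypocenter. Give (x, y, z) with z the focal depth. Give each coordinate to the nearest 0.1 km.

x ≈ 43.8 km, y ≈ 28.1 km, depth ≈ 7.8 km

Each station gives a sphere (x−x_i)² + (y−y_i)² + z² = d_i² (stations at z=0).
Subtracting the A sphere from B and C: z² cancels, leaving linear equations in x and y:
-417.6 x − 90.4 y = -20832.52
-215.4 x − 266.8 y = -16931.85
Solving: x ≈ 43.804, y ≈ 28.098 km (keep extra digits for the depth step; rounded: 43.8, 28.1).
Then from the A sphere: z² = 69.95² − (x − 77.5)² − (y − 88.9)² with x = 43.804, y = 28.098, so z ≈ 7.791 ≈ 7.8 km.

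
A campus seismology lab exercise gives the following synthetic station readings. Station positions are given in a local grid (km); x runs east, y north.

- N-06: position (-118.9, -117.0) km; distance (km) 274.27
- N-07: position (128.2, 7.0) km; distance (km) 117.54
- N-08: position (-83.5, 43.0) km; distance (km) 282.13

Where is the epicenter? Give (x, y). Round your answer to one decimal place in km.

x ≈ 155.2 km, y ≈ -107.4 km

Circle about each station: (x + 118.9)² + (y + 117.0)² = 274.27²; (x − 128.2)² + (y − 7.0)² = 117.54²; (x + 83.5)² + (y − 43.0)² = 282.13².
Subtracting the N-06 equation from the N-07 and N-08 equations removes the quadratic terms:
494.2 x + 248.0 y = 50066.41
70.8 x + 320.0 y = -23378.26
Solving the 2×2 system: x ≈ 155.2, y ≈ -107.4 km.
Check against N-06 (with the unrounded x, y): √((x + 118.9)²+(y + 117.0)²) = 274.27 ≈ 274.27 km. ✓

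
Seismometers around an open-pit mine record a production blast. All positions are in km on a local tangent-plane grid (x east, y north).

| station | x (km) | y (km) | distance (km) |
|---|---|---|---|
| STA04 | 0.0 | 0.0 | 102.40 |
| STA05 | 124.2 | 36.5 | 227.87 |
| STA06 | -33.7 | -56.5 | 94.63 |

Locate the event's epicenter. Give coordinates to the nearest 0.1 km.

-102.0 km east, 9.0 km north

Circle about each station: x² + y² = 102.40²; (x − 124.2)² + (y − 36.5)² = 227.87²; (x + 33.7)² + (y + 56.5)² = 94.63².
Subtracting the STA04 equation from the STA05 and STA06 equations removes the quadratic terms:
248.4 x + 73.0 y = -24681.09
-67.4 x − 113.0 y = 5858.86
Solving the 2×2 system: x ≈ -102.0, y ≈ 9.0 km.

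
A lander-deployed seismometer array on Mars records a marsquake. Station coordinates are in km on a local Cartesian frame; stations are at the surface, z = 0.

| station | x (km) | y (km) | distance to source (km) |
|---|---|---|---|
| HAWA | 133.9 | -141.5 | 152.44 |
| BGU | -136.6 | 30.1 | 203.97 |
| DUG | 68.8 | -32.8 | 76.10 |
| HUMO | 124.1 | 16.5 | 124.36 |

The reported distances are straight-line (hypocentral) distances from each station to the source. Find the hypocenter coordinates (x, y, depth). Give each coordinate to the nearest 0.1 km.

Each station gives a sphere (x−x_i)² + (y−y_i)² + z² = d_i² (stations at z=0).
Subtracting the HAWA sphere from BGU and DUG: z² cancels, leaving linear equations in x and y:
-541.0 x + 343.2 y = -36751.70
-130.2 x + 217.4 y = -14695.44
Solving: x ≈ 40.400, y ≈ -43.401 km (keep extra digits for the depth step; rounded: 40.4, -43.4).
Then from the HAWA sphere: z² = 152.44² − (x − 133.9)² − (y + 141.5)² with x = 40.400, y = -43.401, so z ≈ 69.802 ≈ 69.8 km.

x ≈ 40.4 km, y ≈ -43.4 km, depth ≈ 69.8 km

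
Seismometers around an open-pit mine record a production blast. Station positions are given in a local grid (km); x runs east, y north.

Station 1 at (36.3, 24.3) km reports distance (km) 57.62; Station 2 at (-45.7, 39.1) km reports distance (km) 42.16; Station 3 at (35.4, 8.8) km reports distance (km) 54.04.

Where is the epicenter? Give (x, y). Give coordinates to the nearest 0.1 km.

Circle about each station: (x − 36.3)² + (y − 24.3)² = 57.62²; (x + 45.7)² + (y − 39.1)² = 42.16²; (x − 35.4)² + (y − 8.8)² = 54.04².
Subtracting the Station 1 equation from the Station 2 and Station 3 equations removes the quadratic terms:
-164.0 x + 29.6 y = 3251.72
-1.8 x − 31.0 y = -177.84
Solving the 2×2 system: x ≈ -18.6, y ≈ 6.8 km.
Check against Station 1 (with the unrounded x, y): √((x − 36.3)²+(y − 24.3)²) = 57.61 ≈ 57.62 km. ✓

-18.6 km east, 6.8 km north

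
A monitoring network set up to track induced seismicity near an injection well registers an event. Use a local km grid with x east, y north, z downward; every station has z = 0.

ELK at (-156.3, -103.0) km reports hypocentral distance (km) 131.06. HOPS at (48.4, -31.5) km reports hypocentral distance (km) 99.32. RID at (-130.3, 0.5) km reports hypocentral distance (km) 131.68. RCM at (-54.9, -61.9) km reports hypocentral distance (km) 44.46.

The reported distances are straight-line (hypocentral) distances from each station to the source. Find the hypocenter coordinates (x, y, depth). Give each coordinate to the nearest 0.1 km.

Each station gives a sphere (x−x_i)² + (y−y_i)² + z² = d_i² (stations at z=0).
Subtracting the ELK sphere from HOPS and RID: z² cancels, leaving linear equations in x and y:
409.4 x + 143.0 y = -24391.62
52.0 x + 207.0 y = -18223.25
Solving: x ≈ -31.602, y ≈ -80.096 km (keep extra digits for the depth step; rounded: -31.6, -80.1).
Then from the ELK sphere: z² = 131.06² − (x + 156.3)² − (y + 103.0)² with x = -31.602, y = -80.096, so z ≈ 33.205 ≈ 33.2 km.
Check against RCM (with the unrounded solution): distance 44.46 ≈ 44.46 km. ✓

(-31.6, -80.1, 33.2)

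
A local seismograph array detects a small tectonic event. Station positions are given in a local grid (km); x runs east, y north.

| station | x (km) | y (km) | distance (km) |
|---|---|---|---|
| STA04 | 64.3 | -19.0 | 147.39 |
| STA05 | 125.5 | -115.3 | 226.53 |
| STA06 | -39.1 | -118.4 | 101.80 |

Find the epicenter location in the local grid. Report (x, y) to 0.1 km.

-82.9 km east, -26.5 km north

Circle about each station: (x − 64.3)² + (y + 19.0)² = 147.39²; (x − 125.5)² + (y + 115.3)² = 226.53²; (x + 39.1)² + (y + 118.4)² = 101.80².
Subtracting the STA04 equation from the STA05 and STA06 equations removes the quadratic terms:
122.4 x − 192.6 y = -5043.18
-206.8 x − 198.8 y = 22412.45
Solving the 2×2 system: x ≈ -82.9, y ≈ -26.5 km.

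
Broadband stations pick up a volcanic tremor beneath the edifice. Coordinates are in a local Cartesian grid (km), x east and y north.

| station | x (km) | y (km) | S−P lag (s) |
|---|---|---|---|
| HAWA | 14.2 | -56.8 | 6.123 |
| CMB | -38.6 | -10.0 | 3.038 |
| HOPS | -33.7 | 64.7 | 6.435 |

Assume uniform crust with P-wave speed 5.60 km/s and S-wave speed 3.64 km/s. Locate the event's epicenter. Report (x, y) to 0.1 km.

Distance from S−P lag: d = Δt · v_P v_S / (v_P − v_S) = Δt · (5.60·3.64)/(5.60−3.64) ≈ 10.4000·Δt.
So d_HAWA = 63.68, d_CMB = 31.60, d_HOPS = 66.92 km.
Circle about each station: (x − 14.2)² + (y + 56.8)² = 63.68²; (x + 38.6)² + (y + 10.0)² = 31.60²; (x + 33.7)² + (y − 64.7)² = 66.92².
Subtracting pairs of circle equations eliminates x²+y² and gives linear equations (the radical axes):
-105.6 x + 93.6 y = 1218.66
-95.8 x + 243.0 y = 1470.76
Solving the 2×2 system: x ≈ -9.5, y ≈ 2.3 km.

-9.5 km east, 2.3 km north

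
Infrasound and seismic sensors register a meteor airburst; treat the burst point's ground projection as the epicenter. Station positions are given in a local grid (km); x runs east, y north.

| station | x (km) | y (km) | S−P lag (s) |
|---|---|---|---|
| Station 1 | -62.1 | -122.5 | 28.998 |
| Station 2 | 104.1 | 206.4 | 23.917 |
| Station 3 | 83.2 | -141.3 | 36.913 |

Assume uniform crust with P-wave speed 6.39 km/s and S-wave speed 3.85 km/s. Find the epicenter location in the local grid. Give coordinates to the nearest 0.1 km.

(-121.1, 152.1)

Distance from S−P lag: d = Δt · v_P v_S / (v_P − v_S) = Δt · (6.39·3.85)/(6.39−3.85) ≈ 9.6856·Δt.
So d_Station 1 = 280.86, d_Station 2 = 231.65, d_Station 3 = 357.53 km.
Circle about each station: (x + 62.1)² + (y + 122.5)² = 280.86²; (x − 104.1)² + (y − 206.4)² = 231.65²; (x − 83.2)² + (y + 141.3)² = 357.53².
Subtracting the Station 1 equation from the Station 2 and Station 3 equations removes the quadratic terms:
332.4 x + 657.8 y = 59795.73
290.6 x − 37.6 y = -40920.09
Solving the 2×2 system: x ≈ -121.1, y ≈ 152.1 km.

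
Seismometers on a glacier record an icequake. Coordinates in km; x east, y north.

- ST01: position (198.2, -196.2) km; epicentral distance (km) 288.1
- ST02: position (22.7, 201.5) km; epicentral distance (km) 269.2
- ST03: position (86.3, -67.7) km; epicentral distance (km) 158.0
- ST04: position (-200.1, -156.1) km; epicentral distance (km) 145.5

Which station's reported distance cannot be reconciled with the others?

Solve using three stations at a time. Using ST01, ST03, ST04 (subtract circle equations pairwise → linear system) gives (x, y) ≈ (-70.0, -90.9).
Distances from that point to each station vs reported:
  ST01: calculated 288.1 vs reported 288.1 → residual 0.0 km
  ST02: calculated 306.8 vs reported 269.2 → residual 37.6 km
  ST03: calculated 158.0 vs reported 158.0 → residual 0.0 km
  ST04: calculated 145.5 vs reported 145.5 → residual 0.0 km
ST01, ST03, ST04 are mutually consistent (residuals ≈ 0); ST02 is off by 37.6 km.

ST02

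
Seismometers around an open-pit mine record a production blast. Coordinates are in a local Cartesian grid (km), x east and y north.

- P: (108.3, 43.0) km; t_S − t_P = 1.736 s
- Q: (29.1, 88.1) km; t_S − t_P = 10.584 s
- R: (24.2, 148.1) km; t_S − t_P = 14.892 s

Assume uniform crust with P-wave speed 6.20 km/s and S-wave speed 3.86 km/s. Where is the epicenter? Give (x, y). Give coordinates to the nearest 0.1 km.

x ≈ 120.5 km, y ≈ 30.1 km

Distance from S−P lag: d = Δt · v_P v_S / (v_P − v_S) = Δt · (6.20·3.86)/(6.20−3.86) ≈ 10.2274·Δt.
So d_P = 17.75, d_Q = 108.25, d_R = 152.31 km.
Circle about each station: (x − 108.3)² + (y − 43.0)² = 17.75²; (x − 29.1)² + (y − 88.1)² = 108.25²; (x − 24.2)² + (y − 148.1)² = 152.31².
Subtracting the P equation from the Q and R equations removes the quadratic terms:
-158.4 x + 90.2 y = -16372.47
-168.2 x + 210.2 y = -13941.91
Solving the 2×2 system: x ≈ 120.5, y ≈ 30.1 km.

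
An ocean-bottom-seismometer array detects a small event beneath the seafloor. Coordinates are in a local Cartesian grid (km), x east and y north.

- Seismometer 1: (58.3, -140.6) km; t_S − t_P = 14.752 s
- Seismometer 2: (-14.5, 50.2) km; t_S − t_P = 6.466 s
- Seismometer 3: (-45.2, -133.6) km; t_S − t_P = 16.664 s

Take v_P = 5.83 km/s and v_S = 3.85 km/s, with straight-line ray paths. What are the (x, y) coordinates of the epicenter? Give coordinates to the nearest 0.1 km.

Distance from S−P lag: d = Δt · v_P v_S / (v_P − v_S) = Δt · (5.83·3.85)/(5.83−3.85) ≈ 11.3361·Δt.
So d_Seismometer 1 = 167.23, d_Seismometer 2 = 73.30, d_Seismometer 3 = 188.90 km.
Circle about each station: (x − 58.3)² + (y + 140.6)² = 167.23²; (x + 14.5)² + (y − 50.2)² = 73.30²; (x + 45.2)² + (y + 133.6)² = 188.90².
Subtracting the Seismometer 1 equation from the Seismometer 2 and Seismometer 3 equations removes the quadratic terms:
-145.6 x + 381.6 y = 2156.02
-207.0 x + 14.0 y = -10992.59
Solving the 2×2 system: x ≈ 54.9, y ≈ 26.6 km.

54.9 km east, 26.6 km north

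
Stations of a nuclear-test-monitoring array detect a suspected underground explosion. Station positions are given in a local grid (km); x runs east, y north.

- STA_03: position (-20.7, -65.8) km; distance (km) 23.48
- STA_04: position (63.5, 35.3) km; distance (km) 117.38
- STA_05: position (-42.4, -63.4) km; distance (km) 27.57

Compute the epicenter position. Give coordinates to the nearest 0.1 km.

-24.3 km east, -42.6 km north

Circle about each station: (x + 20.7)² + (y + 65.8)² = 23.48²; (x − 63.5)² + (y − 35.3)² = 117.38²; (x + 42.4)² + (y + 63.4)² = 27.57².
Subtracting the STA_03 equation from the STA_04 and STA_05 equations removes the quadratic terms:
168.4 x + 202.2 y = -12706.54
-43.4 x + 4.8 y = 850.40
Solving the 2×2 system: x ≈ -24.3, y ≈ -42.6 km.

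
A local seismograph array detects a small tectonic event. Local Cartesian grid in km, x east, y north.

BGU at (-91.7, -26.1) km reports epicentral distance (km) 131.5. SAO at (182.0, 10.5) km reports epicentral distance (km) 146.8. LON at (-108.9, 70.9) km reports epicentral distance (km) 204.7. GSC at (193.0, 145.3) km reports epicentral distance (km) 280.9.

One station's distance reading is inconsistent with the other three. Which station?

Solve using three stations at a time. Using BGU, LON, GSC (subtract circle equations pairwise → linear system) gives (x, y) ≈ (27.6, -81.8).
Distances from that point to each station vs reported:
  BGU: calculated 131.6 vs reported 131.5 → residual 0.1 km
  SAO: calculated 179.9 vs reported 146.8 → residual 33.1 km
  LON: calculated 204.8 vs reported 204.7 → residual 0.1 km
  GSC: calculated 281.0 vs reported 280.9 → residual 0.1 km
BGU, LON, GSC are mutually consistent (residuals ≈ 0); SAO is off by 33.1 km.

SAO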